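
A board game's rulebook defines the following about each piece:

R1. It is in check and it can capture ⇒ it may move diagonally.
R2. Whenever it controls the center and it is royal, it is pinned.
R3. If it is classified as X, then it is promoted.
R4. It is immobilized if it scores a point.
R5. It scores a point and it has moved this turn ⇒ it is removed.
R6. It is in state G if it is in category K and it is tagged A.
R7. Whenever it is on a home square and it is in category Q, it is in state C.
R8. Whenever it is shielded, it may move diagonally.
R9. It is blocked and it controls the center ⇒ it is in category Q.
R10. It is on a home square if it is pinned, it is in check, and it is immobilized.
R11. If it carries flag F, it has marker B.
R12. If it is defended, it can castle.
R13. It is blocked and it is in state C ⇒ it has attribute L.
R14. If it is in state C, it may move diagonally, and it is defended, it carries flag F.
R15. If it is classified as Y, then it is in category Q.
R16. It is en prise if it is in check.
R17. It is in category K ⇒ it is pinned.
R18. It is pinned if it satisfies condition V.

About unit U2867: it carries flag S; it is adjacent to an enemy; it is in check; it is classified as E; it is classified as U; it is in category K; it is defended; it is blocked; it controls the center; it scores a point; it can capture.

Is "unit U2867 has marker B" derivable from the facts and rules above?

By R1 (it is in check, it can capture): it may move diagonally.
By R4 (it scores a point): it is immobilized.
By R9 (it is blocked, it controls the center): it is in category Q.
By R17 (it is in category K): it is pinned.
By R10 (it is pinned, it is in check, it is immobilized): it is on a home square.
By R7 (it is on a home square, it is in category Q): it is in state C.
By R14 (it is in state C, it may move diagonally, it is defended): it carries flag F.
By R11 (it carries flag F): it has marker B.

Yes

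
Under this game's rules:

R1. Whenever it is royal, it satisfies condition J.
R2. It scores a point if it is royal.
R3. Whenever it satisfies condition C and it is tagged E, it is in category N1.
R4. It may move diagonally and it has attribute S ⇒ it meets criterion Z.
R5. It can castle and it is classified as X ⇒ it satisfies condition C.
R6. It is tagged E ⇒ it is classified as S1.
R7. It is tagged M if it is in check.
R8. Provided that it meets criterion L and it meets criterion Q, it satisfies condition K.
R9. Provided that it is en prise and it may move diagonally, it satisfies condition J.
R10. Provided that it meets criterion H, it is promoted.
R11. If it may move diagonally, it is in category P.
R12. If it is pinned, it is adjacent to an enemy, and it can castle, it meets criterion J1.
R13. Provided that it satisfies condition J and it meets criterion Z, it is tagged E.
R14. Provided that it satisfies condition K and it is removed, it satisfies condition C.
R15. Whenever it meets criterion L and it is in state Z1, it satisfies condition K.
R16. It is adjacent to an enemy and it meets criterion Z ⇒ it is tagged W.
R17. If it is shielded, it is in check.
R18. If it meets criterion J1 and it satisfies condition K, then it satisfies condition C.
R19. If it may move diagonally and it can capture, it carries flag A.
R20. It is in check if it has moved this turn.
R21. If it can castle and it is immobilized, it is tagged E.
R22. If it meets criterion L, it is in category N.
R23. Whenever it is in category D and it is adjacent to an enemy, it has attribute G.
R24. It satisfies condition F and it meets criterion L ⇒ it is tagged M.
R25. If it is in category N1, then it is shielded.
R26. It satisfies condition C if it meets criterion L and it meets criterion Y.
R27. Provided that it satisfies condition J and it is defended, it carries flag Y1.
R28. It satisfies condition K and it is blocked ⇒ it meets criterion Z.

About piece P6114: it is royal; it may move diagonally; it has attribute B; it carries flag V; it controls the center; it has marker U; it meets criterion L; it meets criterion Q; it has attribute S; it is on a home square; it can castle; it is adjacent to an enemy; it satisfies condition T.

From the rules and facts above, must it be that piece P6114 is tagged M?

Forward chaining from the given facts derives: satisfies condition J, scores a point, meets criterion Z, satisfies condition K, is in category P, is tagged E, is tagged W, is in category N, is classified as S1.
Rules concluding "it is tagged M": R7 needs "it is in check"; R24 needs "it satisfies condition F" — none of these are established.

No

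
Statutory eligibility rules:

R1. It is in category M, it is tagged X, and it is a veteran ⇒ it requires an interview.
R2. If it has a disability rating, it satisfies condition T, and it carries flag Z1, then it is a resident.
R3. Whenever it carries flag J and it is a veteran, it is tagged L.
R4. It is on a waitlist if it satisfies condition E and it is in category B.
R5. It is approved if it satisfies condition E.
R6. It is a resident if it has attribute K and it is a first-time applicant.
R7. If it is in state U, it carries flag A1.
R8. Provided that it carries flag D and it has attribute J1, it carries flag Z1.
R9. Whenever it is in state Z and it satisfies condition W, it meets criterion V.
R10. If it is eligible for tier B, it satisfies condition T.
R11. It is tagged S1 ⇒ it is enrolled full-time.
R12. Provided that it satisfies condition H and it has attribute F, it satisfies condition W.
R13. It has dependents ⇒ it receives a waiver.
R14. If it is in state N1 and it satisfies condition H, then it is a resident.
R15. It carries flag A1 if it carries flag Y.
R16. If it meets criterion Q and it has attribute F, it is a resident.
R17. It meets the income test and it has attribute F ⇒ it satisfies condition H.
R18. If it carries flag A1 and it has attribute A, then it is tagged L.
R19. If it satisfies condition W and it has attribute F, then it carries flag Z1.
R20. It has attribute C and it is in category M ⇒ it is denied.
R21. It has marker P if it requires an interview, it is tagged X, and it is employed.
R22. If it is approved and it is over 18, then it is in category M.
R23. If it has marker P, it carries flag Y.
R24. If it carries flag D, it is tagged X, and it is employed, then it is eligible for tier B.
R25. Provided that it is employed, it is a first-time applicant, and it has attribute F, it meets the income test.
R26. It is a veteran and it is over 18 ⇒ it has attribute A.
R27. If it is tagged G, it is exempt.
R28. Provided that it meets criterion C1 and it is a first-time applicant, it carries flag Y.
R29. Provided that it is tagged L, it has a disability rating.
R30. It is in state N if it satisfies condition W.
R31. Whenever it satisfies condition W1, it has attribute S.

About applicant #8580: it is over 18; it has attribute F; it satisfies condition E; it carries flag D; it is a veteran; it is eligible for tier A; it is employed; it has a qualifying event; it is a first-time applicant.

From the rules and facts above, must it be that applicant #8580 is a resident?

Forward chaining from the given facts derives: is approved, is in category M, meets the income test, has attribute A, satisfies condition H, satisfies condition W, carries flag Z1, is in state N.
Rules concluding "it is a resident": R2 needs "it has a disability rating"; R6 needs "it has attribute K"; R14 needs "it is in state N1"; R16 needs "it meets criterion Q" — none of these are established.

No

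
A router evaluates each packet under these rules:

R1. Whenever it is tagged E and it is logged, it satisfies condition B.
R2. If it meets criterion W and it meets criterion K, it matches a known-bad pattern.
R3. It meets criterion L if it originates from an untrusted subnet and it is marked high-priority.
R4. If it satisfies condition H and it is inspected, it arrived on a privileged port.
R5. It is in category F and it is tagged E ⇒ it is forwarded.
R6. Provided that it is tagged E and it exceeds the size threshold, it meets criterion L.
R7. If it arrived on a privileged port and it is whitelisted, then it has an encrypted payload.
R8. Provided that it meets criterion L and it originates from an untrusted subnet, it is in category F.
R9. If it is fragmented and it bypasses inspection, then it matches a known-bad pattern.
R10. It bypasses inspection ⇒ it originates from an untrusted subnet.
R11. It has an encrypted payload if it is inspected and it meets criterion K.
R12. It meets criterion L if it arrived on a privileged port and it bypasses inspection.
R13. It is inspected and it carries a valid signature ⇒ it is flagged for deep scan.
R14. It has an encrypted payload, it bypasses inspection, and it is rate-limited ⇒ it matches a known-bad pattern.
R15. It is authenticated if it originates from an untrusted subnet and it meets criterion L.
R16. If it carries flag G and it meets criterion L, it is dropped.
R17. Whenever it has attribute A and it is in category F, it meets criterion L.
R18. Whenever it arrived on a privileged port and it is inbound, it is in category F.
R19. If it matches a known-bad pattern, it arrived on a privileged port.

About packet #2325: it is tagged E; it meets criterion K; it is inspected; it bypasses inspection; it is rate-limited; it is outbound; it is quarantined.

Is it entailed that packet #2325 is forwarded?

Yes

By R10 (it bypasses inspection): it originates from an untrusted subnet.
By R11 (it is inspected, it meets criterion K): it has an encrypted payload.
By R14 (it has an encrypted payload, it bypasses inspection, it is rate-limited): it matches a known-bad pattern.
By R19 (it matches a known-bad pattern): it arrived on a privileged port.
By R12 (it arrived on a privileged port, it bypasses inspection): it meets criterion L.
By R8 (it meets criterion L, it originates from an untrusted subnet): it is in category F.
By R5 (it is in category F, it is tagged E): it is forwarded.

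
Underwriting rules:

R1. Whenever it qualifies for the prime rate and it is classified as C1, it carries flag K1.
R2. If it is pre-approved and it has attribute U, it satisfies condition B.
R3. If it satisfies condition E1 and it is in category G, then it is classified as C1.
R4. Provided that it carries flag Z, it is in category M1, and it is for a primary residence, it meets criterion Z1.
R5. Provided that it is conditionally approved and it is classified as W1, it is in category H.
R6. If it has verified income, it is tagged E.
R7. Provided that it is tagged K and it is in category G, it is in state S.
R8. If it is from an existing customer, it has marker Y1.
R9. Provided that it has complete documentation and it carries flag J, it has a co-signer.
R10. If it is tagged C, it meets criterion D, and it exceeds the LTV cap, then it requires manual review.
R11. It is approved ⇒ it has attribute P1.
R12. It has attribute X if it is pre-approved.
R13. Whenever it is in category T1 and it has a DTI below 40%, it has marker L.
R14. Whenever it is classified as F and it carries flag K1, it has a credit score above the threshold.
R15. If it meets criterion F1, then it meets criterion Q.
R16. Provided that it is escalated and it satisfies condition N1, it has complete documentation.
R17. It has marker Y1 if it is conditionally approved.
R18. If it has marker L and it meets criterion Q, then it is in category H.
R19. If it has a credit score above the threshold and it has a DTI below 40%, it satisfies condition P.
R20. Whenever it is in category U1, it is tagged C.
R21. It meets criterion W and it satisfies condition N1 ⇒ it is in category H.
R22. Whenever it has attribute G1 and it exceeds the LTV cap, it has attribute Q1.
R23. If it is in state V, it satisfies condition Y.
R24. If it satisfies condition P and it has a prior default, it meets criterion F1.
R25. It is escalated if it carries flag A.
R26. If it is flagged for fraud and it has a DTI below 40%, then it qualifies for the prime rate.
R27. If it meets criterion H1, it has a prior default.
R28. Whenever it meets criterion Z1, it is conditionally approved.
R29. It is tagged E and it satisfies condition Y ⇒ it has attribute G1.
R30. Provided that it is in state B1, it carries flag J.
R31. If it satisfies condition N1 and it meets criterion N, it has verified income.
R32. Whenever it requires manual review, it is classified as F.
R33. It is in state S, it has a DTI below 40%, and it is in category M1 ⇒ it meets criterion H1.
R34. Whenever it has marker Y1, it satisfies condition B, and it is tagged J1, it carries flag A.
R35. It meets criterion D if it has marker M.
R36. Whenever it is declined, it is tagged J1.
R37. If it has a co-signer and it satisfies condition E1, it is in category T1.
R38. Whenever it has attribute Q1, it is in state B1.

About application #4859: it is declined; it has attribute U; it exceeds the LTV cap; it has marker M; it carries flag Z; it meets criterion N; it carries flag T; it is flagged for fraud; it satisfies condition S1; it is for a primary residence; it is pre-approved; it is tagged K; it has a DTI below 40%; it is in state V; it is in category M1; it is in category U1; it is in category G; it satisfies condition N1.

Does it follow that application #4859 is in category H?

Forward chaining from the given facts derives: satisfies condition B, meets criterion Z1, is in state S, has attribute X, is tagged C, satisfies condition Y, qualifies for the prime rate, is conditionally approved, has verified income, meets criterion H1, meets criterion D, is tagged J1, is tagged E, requires manual review, has marker Y1, has a prior default, has attribute G1, is classified as F, carries flag A, has attribute Q1, is escalated, is in state B1, has complete documentation, carries flag J, has a co-signer.
Rules concluding "it is in category H": R5 needs "it is classified as W1"; R18 needs "it has marker L"; R21 needs "it meets criterion W" — none of these are established.

No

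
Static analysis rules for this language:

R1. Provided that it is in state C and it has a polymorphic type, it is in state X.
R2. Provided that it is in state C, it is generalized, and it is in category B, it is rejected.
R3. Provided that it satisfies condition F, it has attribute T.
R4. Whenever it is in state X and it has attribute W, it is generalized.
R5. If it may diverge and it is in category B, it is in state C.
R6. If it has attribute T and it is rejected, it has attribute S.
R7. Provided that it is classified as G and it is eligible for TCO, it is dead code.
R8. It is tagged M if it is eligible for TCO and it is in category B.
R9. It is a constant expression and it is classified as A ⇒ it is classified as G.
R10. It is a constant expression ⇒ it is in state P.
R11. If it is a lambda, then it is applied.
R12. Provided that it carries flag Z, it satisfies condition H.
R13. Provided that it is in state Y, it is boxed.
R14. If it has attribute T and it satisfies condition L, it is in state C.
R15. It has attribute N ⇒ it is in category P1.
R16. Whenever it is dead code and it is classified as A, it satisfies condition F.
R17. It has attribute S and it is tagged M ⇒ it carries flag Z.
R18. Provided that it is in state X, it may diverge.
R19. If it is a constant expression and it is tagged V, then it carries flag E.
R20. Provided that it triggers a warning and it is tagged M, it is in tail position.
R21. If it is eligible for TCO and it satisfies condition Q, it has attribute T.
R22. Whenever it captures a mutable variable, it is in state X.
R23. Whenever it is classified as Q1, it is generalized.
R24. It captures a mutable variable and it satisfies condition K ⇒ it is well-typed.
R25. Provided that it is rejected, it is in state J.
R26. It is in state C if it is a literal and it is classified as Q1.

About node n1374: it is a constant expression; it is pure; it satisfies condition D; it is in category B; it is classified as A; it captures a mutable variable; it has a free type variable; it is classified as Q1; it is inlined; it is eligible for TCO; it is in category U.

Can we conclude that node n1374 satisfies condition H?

By R8 (it is eligible for TCO, it is in category B): it is tagged M.
By R9 (it is a constant expression, it is classified as A): it is classified as G.
By R22 (it captures a mutable variable): it is in state X.
By R23 (it is classified as Q1): it is generalized.
By R7 (it is classified as G, it is eligible for TCO): it is dead code.
By R16 (it is dead code, it is classified as A): it satisfies condition F.
By R18 (it is in state X): it may diverge.
By R3 (it satisfies condition F): it has attribute T.
By R5 (it may diverge, it is in category B): it is in state C.
By R2 (it is in state C, it is generalized, it is in category B): it is rejected.
By R6 (it has attribute T, it is rejected): it has attribute S.
By R17 (it has attribute S, it is tagged M): it carries flag Z.
By R12 (it carries flag Z): it satisfies condition H.

Yes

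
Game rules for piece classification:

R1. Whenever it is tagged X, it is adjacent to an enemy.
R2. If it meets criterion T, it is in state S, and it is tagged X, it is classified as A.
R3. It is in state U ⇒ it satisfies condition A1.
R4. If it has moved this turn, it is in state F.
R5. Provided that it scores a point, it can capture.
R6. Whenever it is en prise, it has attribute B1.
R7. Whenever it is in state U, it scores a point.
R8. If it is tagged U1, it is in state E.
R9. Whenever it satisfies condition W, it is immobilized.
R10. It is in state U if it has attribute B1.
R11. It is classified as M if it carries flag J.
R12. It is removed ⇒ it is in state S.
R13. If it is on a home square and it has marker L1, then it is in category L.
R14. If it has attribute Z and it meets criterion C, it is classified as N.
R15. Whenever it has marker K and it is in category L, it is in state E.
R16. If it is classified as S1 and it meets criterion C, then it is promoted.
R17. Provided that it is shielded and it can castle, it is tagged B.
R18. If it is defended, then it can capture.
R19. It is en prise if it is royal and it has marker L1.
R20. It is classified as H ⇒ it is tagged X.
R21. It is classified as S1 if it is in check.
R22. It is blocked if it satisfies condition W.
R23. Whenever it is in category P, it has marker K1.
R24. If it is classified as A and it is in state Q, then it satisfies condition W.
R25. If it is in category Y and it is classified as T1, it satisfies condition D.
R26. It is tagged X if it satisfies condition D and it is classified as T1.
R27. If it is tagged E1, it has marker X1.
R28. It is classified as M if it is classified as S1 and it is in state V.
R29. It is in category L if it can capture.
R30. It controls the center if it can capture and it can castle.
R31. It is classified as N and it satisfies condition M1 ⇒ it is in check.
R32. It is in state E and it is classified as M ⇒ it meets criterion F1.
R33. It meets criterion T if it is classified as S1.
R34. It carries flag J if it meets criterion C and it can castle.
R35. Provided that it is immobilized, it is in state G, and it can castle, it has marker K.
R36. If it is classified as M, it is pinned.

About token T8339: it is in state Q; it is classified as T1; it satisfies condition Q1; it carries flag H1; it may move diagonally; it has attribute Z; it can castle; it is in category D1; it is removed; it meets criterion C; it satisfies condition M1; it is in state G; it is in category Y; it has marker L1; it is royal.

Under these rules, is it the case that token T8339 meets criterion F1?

By R12 (it is removed): it is in state S.
By R14 (it has attribute Z, it meets criterion C): it is classified as N.
By R19 (it is royal, it has marker L1): it is en prise.
By R25 (it is in category Y, it is classified as T1): it satisfies condition D.
By R26 (it satisfies condition D, it is classified as T1): it is tagged X.
By R31 (it is classified as N, it satisfies condition M1): it is in check.
By R34 (it meets criterion C, it can castle): it carries flag J.
By R6 (it is en prise): it has attribute B1.
By R10 (it has attribute B1): it is in state U.
By R11 (it carries flag J): it is classified as M.
By R21 (it is in check): it is classified as S1.
By R33 (it is classified as S1): it meets criterion T.
By R2 (it meets criterion T, it is in state S, it is tagged X): it is classified as A.
By R7 (it is in state U): it scores a point.
By R24 (it is classified as A, it is in state Q): it satisfies condition W.
By R5 (it scores a point): it can capture.
By R9 (it satisfies condition W): it is immobilized.
By R29 (it can capture): it is in category L.
By R35 (it is immobilized, it is in state G, it can castle): it has marker K.
By R15 (it has marker K, it is in category L): it is in state E.
By R32 (it is in state E, it is classified as M): it meets criterion F1.

Yes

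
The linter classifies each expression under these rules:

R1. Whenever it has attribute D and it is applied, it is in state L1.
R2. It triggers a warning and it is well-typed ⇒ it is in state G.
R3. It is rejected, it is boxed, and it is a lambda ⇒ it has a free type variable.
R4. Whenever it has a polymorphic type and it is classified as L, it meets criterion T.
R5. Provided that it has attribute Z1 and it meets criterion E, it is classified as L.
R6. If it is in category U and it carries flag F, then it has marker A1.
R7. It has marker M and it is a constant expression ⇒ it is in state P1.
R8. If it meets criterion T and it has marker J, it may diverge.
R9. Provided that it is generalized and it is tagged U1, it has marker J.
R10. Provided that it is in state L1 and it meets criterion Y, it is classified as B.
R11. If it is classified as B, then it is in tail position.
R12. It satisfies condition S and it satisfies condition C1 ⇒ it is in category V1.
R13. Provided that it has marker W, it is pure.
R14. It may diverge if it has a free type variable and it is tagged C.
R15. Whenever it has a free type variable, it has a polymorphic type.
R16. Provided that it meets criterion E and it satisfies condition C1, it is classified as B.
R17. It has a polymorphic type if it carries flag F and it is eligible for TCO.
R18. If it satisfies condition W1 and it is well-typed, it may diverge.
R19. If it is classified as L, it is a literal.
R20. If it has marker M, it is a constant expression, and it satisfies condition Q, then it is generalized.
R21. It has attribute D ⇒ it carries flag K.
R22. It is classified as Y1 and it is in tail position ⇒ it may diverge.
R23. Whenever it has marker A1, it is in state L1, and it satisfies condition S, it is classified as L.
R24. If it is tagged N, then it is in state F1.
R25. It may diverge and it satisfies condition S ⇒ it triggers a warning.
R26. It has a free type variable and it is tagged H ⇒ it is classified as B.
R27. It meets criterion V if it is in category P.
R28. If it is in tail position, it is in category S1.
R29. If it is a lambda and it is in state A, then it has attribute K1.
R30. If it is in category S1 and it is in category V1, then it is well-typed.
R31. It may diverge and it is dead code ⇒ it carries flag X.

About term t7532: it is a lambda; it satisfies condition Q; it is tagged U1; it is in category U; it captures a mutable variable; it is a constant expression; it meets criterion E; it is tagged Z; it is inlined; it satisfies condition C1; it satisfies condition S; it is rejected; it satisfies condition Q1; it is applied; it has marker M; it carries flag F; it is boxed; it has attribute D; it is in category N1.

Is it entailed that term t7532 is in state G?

Yes

By R1 (it has attribute D, it is applied): it is in state L1.
By R3 (it is rejected, it is boxed, it is a lambda): it has a free type variable.
By R6 (it is in category U, it carries flag F): it has marker A1.
By R12 (it satisfies condition S, it satisfies condition C1): it is in category V1.
By R15 (it has a free type variable): it has a polymorphic type.
By R16 (it meets criterion E, it satisfies condition C1): it is classified as B.
By R20 (it has marker M, it is a constant expression, it satisfies condition Q): it is generalized.
By R23 (it has marker A1, it is in state L1, it satisfies condition S): it is classified as L.
By R4 (it has a polymorphic type, it is classified as L): it meets criterion T.
By R9 (it is generalized, it is tagged U1): it has marker J.
By R11 (it is classified as B): it is in tail position.
By R28 (it is in tail position): it is in category S1.
By R30 (it is in category S1, it is in category V1): it is well-typed.
By R8 (it meets criterion T, it has marker J): it may diverge.
By R25 (it may diverge, it satisfies condition S): it triggers a warning.
By R2 (it triggers a warning, it is well-typed): it is in state G.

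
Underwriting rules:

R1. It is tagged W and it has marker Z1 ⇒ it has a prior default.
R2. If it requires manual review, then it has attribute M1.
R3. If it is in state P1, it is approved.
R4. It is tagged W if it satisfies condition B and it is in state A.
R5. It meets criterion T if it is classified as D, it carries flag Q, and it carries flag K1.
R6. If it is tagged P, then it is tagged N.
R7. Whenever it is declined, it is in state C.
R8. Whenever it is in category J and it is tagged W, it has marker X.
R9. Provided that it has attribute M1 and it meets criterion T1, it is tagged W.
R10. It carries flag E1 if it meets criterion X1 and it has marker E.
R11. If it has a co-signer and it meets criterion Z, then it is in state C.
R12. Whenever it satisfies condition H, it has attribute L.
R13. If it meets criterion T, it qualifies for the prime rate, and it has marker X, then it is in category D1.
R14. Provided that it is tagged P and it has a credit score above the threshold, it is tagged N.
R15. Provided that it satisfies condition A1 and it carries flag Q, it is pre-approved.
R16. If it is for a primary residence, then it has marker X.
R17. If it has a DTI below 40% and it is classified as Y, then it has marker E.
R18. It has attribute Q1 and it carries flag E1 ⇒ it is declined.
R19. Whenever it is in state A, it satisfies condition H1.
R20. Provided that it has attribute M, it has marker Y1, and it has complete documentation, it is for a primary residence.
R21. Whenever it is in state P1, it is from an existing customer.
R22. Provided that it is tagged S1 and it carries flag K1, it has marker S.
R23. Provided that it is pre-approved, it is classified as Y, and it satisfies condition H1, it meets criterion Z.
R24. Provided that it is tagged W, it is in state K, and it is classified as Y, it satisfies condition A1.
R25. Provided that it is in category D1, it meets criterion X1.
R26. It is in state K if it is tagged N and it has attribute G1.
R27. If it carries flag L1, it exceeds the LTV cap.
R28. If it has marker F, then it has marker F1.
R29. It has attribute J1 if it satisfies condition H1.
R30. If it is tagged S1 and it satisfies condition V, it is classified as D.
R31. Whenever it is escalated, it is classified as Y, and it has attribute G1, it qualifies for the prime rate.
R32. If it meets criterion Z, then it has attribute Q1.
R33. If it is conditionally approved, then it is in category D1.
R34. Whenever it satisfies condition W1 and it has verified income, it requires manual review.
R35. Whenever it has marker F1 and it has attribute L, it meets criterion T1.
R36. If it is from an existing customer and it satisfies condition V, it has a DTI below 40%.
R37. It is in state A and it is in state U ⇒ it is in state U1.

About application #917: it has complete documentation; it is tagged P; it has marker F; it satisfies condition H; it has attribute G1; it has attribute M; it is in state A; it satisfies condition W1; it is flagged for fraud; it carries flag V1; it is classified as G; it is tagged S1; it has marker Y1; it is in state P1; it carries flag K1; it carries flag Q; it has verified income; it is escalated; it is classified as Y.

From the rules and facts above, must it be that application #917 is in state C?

Forward chaining from the given facts derives: is approved, is tagged N, has attribute L, satisfies condition H1, is for a primary residence, is from an existing customer, has marker S, is in state K, has marker F1, has attribute J1, qualifies for the prime rate, requires manual review, meets criterion T1, has attribute M1, is tagged W, has marker X, satisfies condition A1, is pre-approved, meets criterion Z, has attribute Q1.
Rules concluding "it is in state C": R7 needs "it is declined"; R11 needs "it has a co-signer" — none of these are established.

No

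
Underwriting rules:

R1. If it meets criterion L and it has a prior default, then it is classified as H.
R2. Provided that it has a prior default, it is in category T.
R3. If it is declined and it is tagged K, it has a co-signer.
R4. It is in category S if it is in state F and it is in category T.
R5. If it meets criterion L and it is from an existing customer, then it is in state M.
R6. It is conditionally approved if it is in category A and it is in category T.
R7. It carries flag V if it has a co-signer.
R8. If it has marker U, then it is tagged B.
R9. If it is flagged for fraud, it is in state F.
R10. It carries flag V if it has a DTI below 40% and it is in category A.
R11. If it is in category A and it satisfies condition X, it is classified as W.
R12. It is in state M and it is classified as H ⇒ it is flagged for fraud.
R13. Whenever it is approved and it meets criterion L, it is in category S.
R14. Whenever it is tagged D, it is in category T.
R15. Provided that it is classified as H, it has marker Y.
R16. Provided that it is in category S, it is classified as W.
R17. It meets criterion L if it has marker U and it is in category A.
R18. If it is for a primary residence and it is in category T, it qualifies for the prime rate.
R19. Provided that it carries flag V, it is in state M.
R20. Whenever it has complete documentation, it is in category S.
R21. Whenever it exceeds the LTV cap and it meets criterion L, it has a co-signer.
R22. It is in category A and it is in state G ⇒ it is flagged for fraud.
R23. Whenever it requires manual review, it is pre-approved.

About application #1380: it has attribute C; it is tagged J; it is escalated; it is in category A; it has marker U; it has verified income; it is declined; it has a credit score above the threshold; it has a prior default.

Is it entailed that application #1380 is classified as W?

No

Forward chaining from the given facts derives: is in category T, is conditionally approved, is tagged B, meets criterion L, is classified as H, has marker Y.
Rules concluding "it is classified as W": R11 needs "it satisfies condition X"; R16 needs "it is in category S" — none of these are established.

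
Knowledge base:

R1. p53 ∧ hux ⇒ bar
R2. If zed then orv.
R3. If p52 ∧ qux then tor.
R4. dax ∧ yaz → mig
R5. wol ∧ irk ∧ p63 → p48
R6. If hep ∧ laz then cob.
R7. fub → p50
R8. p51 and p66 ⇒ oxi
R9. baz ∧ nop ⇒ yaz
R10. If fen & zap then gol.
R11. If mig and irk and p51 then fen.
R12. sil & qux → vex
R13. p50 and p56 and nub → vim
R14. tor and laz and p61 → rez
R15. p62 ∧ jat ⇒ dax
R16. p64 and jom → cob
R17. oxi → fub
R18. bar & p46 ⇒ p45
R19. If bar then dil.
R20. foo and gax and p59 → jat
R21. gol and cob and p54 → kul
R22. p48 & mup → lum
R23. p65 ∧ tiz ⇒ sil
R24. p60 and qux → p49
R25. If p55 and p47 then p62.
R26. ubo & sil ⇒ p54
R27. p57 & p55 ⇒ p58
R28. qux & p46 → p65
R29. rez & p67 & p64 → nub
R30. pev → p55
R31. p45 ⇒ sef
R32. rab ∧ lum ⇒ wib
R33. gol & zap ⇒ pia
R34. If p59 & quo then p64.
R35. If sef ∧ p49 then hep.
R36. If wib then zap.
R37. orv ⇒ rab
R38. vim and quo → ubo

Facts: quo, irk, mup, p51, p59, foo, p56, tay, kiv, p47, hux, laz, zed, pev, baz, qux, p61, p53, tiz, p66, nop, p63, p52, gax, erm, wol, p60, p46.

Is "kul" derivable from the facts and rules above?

No

Forward chaining from the given facts derives: bar, orv, tor, p48, oxi, yaz, rez, fub, p45, dil, jat, lum, p49, p65, p55, sef, p64, hep, rab, cob, p50, sil, p62, wib, zap, vex, dax, mig, fen, gol, pia.
The only rule concluding kul is R21, which needs p54; that is never established.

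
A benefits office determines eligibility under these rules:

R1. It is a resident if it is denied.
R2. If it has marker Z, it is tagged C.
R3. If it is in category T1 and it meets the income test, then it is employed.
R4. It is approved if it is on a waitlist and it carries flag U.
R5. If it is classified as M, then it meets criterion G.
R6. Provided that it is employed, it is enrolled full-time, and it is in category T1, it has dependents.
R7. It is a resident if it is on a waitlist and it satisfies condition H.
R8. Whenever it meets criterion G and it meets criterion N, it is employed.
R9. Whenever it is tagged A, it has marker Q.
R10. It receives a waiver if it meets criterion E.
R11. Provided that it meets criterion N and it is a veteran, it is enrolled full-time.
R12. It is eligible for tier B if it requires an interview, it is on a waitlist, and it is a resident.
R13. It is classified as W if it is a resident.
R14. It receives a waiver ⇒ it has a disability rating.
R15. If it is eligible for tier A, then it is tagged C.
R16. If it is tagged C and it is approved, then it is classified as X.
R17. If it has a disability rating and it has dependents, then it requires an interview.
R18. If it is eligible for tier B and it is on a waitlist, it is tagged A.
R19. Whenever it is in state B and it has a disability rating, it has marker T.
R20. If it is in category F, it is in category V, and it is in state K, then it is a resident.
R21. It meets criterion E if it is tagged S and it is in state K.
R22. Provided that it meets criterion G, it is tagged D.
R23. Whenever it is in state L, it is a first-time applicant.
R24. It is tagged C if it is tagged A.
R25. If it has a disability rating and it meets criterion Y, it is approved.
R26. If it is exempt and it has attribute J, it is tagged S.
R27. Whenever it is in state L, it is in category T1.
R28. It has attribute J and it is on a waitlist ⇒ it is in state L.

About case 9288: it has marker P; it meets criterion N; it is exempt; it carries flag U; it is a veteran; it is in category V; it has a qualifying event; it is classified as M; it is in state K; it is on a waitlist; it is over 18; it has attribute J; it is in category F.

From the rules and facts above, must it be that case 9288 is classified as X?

Yes

By R4 (it is on a waitlist, it carries flag U): it is approved.
By R5 (it is classified as M): it meets criterion G.
By R8 (it meets criterion G, it meets criterion N): it is employed.
By R11 (it meets criterion N, it is a veteran): it is enrolled full-time.
By R20 (it is in category F, it is in category V, it is in state K): it is a resident.
By R26 (it is exempt, it has attribute J): it is tagged S.
By R28 (it has attribute J, it is on a waitlist): it is in state L.
By R21 (it is tagged S, it is in state K): it meets criterion E.
By R27 (it is in state L): it is in category T1.
By R6 (it is employed, it is enrolled full-time, it is in category T1): it has dependents.
By R10 (it meets criterion E): it receives a waiver.
By R14 (it receives a waiver): it has a disability rating.
By R17 (it has a disability rating, it has dependents): it requires an interview.
By R12 (it requires an interview, it is on a waitlist, it is a resident): it is eligible for tier B.
By R18 (it is eligible for tier B, it is on a waitlist): it is tagged A.
By R24 (it is tagged A): it is tagged C.
By R16 (it is tagged C, it is approved): it is classified as X.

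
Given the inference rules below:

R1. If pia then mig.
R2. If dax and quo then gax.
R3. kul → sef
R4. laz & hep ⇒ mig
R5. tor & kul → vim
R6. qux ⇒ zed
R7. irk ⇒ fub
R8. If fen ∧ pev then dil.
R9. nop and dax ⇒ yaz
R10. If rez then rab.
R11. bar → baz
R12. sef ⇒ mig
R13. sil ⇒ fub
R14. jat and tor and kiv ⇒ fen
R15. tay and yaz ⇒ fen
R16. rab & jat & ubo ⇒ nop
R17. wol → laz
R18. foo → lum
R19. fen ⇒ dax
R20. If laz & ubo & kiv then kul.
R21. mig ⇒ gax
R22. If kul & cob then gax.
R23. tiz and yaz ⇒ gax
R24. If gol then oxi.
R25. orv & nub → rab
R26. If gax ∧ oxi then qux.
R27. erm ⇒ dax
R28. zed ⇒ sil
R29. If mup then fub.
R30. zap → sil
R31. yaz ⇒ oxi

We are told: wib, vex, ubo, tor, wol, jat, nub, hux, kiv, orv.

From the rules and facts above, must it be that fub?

Yes

fen  (by R14: jat, tor, kiv)
laz  (by R17: wol)
dax  (by R19: fen)
kul  (by R20: laz, ubo, kiv)
rab  (by R25: orv, nub)
sef  (by R3: kul)
mig  (by R12: sef)
nop  (by R16: rab, jat, ubo)
gax  (by R21: mig)
yaz  (by R9: nop, dax)
oxi  (by R31: yaz)
qux  (by R26: gax, oxi)
zed  (by R6: qux)
sil  (by R28: zed)
fub  (by R13: sil)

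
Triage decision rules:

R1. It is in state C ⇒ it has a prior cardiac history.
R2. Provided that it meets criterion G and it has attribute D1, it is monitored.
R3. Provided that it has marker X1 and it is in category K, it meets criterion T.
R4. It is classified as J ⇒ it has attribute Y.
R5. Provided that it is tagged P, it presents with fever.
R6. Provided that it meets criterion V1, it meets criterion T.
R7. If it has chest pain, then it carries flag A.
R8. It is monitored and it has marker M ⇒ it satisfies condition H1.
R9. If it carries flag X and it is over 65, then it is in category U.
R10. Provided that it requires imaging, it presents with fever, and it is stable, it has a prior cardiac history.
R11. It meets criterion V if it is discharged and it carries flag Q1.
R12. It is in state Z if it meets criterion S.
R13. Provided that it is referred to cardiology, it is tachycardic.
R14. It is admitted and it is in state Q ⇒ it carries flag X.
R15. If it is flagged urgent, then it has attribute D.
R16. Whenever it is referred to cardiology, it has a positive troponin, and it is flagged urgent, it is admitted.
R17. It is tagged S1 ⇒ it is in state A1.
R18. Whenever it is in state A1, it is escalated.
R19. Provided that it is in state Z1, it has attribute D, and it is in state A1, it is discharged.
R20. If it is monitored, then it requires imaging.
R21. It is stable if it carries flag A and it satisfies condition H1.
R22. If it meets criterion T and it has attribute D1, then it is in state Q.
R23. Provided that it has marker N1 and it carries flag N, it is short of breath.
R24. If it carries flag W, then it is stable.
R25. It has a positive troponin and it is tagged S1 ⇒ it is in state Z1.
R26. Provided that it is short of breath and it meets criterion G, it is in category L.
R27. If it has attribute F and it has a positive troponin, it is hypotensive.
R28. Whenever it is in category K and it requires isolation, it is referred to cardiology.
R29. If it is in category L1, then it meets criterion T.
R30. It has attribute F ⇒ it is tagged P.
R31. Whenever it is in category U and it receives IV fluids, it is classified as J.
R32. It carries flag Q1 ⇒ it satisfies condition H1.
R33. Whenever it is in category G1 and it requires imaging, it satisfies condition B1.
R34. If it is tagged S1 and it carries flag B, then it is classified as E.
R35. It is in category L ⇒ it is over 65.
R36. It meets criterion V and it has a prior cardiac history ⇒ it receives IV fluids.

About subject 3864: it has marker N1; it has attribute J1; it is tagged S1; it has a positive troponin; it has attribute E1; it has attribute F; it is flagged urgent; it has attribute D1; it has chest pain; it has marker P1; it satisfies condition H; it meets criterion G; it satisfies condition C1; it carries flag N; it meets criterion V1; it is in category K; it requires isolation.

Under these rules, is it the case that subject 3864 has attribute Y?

Forward chaining from the given facts derives: is monitored, meets criterion T, carries flag A, has attribute D, is in state A1, is escalated, requires imaging, is in state Q, is short of breath, is in state Z1, is in category L, is hypotensive, is referred to cardiology, is tagged P, is over 65, presents with fever, is tachycardic, is admitted, is discharged, carries flag X, is in category U.
The only rule concluding "it has attribute Y" is R4, which needs "it is classified as J"; that is never established.

No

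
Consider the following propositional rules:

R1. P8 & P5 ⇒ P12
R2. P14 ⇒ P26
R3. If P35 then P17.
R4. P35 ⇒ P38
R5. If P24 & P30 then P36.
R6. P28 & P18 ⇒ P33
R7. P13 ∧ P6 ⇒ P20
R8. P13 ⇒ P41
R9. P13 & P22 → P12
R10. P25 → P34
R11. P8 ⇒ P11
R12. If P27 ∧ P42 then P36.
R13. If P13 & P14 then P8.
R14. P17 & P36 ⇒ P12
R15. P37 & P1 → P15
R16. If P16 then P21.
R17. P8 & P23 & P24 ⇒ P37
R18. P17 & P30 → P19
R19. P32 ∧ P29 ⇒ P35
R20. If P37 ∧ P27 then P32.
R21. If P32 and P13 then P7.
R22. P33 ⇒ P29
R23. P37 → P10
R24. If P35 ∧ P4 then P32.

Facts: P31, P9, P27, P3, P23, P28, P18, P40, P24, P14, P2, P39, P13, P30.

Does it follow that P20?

No

Forward chaining from the given facts derives: P26, P36, P33, P41, P8, P37, P32, P7, P29, P10, P11, P35, P17, P38, P12, P19.
The only rule concluding P20 is R7, which needs P6; that is never established.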